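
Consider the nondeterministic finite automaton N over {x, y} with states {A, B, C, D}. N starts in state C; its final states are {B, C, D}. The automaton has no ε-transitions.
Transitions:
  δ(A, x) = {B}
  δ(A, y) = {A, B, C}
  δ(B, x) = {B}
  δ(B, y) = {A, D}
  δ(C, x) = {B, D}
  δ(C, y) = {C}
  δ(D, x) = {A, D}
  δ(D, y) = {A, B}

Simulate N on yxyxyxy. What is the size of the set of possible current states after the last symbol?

Start: {C}
read y: {C}
read x: {B, D}
read y: {A, B, D}
read x: {A, B, D}
read y: {A, B, C, D}
read x: {A, B, D}
read y: {A, B, C, D}
Final reachable set {A, B, C, D} has 4 states.

4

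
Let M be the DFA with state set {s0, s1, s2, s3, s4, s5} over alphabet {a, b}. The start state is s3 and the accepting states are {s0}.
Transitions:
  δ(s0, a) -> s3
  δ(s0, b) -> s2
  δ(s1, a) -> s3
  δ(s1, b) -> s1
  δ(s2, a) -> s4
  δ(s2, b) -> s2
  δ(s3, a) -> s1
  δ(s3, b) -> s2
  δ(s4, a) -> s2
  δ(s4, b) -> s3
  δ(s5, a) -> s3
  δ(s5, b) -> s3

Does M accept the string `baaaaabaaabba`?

rejected

s3 --b--> s2
s2 --a--> s4
s4 --a--> s2
s2 --a--> s4
s4 --a--> s2
s2 --a--> s4
s4 --b--> s3
s3 --a--> s1
s1 --a--> s3
s3 --a--> s1
s1 --b--> s1
s1 --b--> s1
s1 --a--> s3
End in state s3, which is not an accepting state.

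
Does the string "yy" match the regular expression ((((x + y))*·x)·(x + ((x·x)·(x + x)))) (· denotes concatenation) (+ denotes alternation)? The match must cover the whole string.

No split of yy into u·v has (((x+y))*·x) matching u and (x+((x·x)·(x+x))) matching v.

no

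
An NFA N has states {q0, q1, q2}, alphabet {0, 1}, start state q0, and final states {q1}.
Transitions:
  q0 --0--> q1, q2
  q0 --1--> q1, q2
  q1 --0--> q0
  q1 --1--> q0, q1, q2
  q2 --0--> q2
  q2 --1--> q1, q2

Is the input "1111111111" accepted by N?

Start: {q0}
read 1: {q1, q2}
read 1: {q0, q1, q2}
read 1: {q0, q1, q2}
read 1: {q0, q1, q2}
read 1: {q0, q1, q2}
read 1: {q0, q1, q2}
read 1: {q0, q1, q2}
read 1: {q0, q1, q2}
read 1: {q0, q1, q2}
read 1: {q0, q1, q2}
Reachable ∩ accepting = {q1} — nonempty.

accepted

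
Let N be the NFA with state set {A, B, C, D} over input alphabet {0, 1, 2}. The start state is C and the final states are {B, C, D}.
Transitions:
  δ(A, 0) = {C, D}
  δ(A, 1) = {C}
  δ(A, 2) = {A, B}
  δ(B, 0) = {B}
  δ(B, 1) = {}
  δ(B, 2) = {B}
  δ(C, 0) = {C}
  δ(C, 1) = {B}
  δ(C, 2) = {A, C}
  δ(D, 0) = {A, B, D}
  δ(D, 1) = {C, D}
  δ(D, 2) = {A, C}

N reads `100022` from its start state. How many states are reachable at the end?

Start: {C}
read 1: {B}
read 0: {B}
read 0: {B}
read 0: {B}
read 2: {B}
read 2: {B}
Final reachable set {B} has 1 state.

1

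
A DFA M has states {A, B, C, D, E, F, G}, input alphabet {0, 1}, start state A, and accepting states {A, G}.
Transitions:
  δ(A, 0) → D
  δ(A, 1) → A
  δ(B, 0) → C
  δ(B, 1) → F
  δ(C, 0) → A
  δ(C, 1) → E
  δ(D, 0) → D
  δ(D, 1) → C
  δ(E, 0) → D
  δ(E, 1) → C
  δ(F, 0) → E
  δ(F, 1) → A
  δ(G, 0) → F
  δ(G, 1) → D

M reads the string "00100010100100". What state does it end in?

A --0--> D
D --0--> D
D --1--> C
C --0--> A
A --0--> D
D --0--> D
D --1--> C
C --0--> A
A --1--> A
A --0--> D
D --0--> D
D --1--> C
C --0--> A
A --0--> D

D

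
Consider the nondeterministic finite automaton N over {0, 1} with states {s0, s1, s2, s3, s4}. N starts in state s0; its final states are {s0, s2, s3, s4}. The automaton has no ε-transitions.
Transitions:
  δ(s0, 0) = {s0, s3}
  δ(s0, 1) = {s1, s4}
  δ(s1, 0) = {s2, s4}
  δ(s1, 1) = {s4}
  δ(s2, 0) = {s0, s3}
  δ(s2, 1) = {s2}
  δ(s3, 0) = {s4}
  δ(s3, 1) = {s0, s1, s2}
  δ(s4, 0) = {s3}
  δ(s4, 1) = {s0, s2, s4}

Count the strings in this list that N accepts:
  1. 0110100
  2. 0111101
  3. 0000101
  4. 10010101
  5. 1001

0110100: accepted
0111101: accepted
0000101: accepted
10010101: accepted
1001: accepted

5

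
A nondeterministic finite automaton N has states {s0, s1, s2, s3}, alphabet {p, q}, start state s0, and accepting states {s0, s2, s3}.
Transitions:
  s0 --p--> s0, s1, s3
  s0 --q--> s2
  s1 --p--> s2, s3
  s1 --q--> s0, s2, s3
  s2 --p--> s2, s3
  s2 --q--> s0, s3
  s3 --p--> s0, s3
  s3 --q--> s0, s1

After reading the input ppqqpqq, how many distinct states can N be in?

Start: {s0}
read p: {s0, s1, s3}
read p: {s0, s1, s2, s3}
read q: {s0, s1, s2, s3}
read q: {s0, s1, s2, s3}
read p: {s0, s1, s2, s3}
read q: {s0, s1, s2, s3}
read q: {s0, s1, s2, s3}
Final reachable set {s0, s1, s2, s3} has 4 states.

4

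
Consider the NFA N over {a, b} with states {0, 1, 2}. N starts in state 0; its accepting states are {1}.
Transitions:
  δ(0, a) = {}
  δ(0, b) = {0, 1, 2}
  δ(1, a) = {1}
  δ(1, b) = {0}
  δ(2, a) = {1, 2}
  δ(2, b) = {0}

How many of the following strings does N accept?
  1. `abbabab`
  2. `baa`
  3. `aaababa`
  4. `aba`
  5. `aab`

`abbabab`: rejected
`baa`: accepted
`aaababa`: rejected
`aba`: rejected
`aab`: rejected

1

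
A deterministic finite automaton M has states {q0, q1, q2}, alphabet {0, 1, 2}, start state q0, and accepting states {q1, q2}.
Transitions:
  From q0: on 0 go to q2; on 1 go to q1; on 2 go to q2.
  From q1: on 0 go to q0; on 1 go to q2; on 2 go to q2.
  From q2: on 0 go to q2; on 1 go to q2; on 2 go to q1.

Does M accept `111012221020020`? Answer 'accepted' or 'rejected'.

q0 --1--> q1
q1 --1--> q2
q2 --1--> q2
q2 --0--> q2
q2 --1--> q2
q2 --2--> q1
q1 --2--> q2
q2 --2--> q1
q1 --1--> q2
q2 --0--> q2
q2 --2--> q1
q1 --0--> q0
q0 --0--> q2
q2 --2--> q1
q1 --0--> q0
End in state q0, which is not an accepting state.

rejected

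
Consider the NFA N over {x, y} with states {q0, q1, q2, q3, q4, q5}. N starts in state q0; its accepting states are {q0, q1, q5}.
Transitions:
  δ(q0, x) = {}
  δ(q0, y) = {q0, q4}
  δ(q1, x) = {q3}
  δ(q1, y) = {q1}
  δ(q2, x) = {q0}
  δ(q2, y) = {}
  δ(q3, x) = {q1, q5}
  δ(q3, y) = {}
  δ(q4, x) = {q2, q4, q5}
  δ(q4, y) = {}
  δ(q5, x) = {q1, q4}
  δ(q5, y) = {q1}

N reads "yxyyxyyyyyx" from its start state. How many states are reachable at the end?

Start: {q0}
read y: {q0, q4}
read x: {q2, q4, q5}
read y: {q1}
read y: {q1}
read x: {q3}
read y: {}
The reachable set is empty and stays empty for the remaining 5 symbols.
Final reachable set {} has 0 states.

0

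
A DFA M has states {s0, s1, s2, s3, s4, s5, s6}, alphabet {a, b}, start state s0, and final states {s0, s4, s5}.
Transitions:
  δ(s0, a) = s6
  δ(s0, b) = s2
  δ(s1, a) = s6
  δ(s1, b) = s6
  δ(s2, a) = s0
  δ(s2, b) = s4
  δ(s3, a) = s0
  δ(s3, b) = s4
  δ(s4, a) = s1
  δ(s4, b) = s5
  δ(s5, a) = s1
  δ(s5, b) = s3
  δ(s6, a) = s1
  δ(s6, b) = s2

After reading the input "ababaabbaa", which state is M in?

s0 --a--> s6
s6 --b--> s2
s2 --a--> s0
s0 --b--> s2
s2 --a--> s0
s0 --a--> s6
s6 --b--> s2
s2 --b--> s4
s4 --a--> s1
s1 --a--> s6

s6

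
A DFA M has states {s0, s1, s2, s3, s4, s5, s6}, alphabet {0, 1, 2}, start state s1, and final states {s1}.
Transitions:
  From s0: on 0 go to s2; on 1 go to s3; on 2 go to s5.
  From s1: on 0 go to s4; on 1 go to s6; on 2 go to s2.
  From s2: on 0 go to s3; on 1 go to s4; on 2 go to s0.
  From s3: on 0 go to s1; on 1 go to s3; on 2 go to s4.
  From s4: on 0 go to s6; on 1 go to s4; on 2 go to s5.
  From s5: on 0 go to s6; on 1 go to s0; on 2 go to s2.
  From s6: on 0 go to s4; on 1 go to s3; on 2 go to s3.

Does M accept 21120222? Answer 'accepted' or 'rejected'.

rejected

s1 --2--> s2
s2 --1--> s4
s4 --1--> s4
s4 --2--> s5
s5 --0--> s6
s6 --2--> s3
s3 --2--> s4
s4 --2--> s5
End in state s5, which is not an accepting state.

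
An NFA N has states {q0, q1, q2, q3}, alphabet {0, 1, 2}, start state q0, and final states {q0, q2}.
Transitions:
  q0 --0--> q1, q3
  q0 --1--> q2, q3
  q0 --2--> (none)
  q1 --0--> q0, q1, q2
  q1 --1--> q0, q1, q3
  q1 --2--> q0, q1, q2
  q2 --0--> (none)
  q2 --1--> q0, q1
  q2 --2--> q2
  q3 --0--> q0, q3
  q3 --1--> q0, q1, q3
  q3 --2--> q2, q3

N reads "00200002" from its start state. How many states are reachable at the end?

4

Start: {q0}
read 0: {q1, q3}
read 0: {q0, q1, q2, q3}
read 2: {q0, q1, q2, q3}
read 0: {q0, q1, q2, q3}
read 0: {q0, q1, q2, q3}
read 0: {q0, q1, q2, q3}
read 0: {q0, q1, q2, q3}
read 2: {q0, q1, q2, q3}
Final reachable set {q0, q1, q2, q3} has 4 states.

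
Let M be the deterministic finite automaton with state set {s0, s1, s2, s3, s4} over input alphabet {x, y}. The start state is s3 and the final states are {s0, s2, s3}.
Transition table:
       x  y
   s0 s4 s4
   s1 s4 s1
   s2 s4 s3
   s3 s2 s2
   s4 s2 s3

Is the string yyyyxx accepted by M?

rejected

s3 --y--> s2
s2 --y--> s3
s3 --y--> s2
s2 --y--> s3
s3 --x--> s2
s2 --x--> s4
End in state s4, which is not an accepting state.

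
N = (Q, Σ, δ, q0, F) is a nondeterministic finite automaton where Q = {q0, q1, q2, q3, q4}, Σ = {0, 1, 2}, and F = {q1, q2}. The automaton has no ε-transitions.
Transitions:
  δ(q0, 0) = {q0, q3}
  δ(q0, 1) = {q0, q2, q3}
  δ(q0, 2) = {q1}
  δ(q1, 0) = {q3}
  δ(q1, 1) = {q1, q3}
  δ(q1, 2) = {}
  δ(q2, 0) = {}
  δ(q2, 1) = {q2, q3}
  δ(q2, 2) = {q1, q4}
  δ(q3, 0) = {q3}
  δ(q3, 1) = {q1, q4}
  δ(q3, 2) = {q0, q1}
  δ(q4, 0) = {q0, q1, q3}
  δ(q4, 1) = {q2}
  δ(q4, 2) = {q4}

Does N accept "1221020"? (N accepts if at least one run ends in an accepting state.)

Start: {q0}
read 1: {q0, q2, q3}
read 2: {q0, q1, q4}
read 2: {q1, q4}
read 1: {q1, q2, q3}
read 0: {q3}
read 2: {q0, q1}
read 0: {q0, q3}
Reachable ∩ accepting = {} — empty.

rejected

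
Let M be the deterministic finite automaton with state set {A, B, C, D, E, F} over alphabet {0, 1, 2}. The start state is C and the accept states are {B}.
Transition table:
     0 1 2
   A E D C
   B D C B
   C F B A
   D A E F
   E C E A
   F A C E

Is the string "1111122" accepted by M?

accepted

C --1--> B
B --1--> C
C --1--> B
B --1--> C
C --1--> B
B --2--> B
B --2--> B
End in state B, which is an accepting state.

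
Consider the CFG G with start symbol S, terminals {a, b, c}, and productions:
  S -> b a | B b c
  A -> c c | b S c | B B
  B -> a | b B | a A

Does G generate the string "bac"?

no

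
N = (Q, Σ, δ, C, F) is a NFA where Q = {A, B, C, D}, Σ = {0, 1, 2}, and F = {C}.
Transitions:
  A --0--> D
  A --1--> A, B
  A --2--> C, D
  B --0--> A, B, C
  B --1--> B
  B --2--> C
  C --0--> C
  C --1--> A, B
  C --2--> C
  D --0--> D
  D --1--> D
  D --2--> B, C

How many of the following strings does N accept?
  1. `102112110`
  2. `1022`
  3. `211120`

`102112110`: accepted
`1022`: accepted
`211120`: accepted

3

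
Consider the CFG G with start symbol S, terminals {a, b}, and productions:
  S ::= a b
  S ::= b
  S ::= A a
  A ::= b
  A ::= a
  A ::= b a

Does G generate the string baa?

yes

S ⇒ Aa ⇒ baa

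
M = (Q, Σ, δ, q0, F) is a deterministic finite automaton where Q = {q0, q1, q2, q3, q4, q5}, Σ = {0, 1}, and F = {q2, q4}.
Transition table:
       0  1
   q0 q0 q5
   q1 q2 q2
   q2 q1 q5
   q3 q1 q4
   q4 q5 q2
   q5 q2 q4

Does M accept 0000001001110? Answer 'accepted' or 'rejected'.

q0 --0--> q0
q0 --0--> q0
q0 --0--> q0
q0 --0--> q0
q0 --0--> q0
q0 --0--> q0
q0 --1--> q5
q5 --0--> q2
q2 --0--> q1
q1 --1--> q2
q2 --1--> q5
q5 --1--> q4
q4 --0--> q5
End in state q5, which is not an accepting state.

rejected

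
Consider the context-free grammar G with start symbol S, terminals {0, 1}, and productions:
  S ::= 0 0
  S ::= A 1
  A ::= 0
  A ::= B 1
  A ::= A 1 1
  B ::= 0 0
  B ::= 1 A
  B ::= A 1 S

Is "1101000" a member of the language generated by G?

no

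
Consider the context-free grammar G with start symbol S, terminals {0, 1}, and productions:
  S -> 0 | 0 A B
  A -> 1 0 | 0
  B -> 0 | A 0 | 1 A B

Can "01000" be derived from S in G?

S ⇒ 0AB ⇒ 010B ⇒ 010A0 ⇒ 01000

yes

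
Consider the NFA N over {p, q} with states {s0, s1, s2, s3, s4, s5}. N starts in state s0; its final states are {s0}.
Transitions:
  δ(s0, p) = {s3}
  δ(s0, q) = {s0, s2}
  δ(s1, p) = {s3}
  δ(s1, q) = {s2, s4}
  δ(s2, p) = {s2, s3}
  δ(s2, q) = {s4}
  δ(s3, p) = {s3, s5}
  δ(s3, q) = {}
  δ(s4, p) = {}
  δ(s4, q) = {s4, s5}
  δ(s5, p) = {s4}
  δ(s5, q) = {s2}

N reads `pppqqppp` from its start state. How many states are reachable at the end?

Start: {s0}
read p: {s3}
read p: {s3, s5}
read p: {s3, s4, s5}
read q: {s2, s4, s5}
read q: {s2, s4, s5}
read p: {s2, s3, s4}
read p: {s2, s3, s5}
read p: {s2, s3, s4, s5}
Final reachable set {s2, s3, s4, s5} has 4 states.

4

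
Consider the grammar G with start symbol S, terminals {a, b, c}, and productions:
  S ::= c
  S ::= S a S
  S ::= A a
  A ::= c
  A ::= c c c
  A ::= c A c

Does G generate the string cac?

S ⇒ SaS ⇒ caS ⇒ cac

yes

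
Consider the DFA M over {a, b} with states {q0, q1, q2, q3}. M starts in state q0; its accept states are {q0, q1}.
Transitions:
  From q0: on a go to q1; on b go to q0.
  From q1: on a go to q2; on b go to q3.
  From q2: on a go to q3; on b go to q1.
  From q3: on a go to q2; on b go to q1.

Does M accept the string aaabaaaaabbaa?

rejected

q0 --a--> q1
q1 --a--> q2
q2 --a--> q3
q3 --b--> q1
q1 --a--> q2
q2 --a--> q3
q3 --a--> q2
q2 --a--> q3
q3 --a--> q2
q2 --b--> q1
q1 --b--> q3
q3 --a--> q2
q2 --a--> q3
End in state q3, which is not an accepting state.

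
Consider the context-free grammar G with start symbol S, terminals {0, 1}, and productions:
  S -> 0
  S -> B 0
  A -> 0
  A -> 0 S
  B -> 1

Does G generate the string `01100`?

no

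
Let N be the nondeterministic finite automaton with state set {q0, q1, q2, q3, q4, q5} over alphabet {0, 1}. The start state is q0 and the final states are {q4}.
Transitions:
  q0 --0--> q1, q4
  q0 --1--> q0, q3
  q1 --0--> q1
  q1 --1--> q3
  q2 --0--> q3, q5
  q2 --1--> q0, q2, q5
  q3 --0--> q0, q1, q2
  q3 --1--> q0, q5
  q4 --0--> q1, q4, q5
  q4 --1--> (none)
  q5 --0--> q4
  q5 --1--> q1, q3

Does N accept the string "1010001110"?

accepted

Start: {q0}
read 1: {q0, q3}
read 0: {q0, q1, q2, q4}
read 1: {q0, q2, q3, q5}
read 0: {q0, q1, q2, q3, q4, q5}
read 0: {q0, q1, q2, q3, q4, q5}
read 0: {q0, q1, q2, q3, q4, q5}
read 1: {q0, q1, q2, q3, q5}
read 1: {q0, q1, q2, q3, q5}
read 1: {q0, q1, q2, q3, q5}
read 0: {q0, q1, q2, q3, q4, q5}
Reachable ∩ accepting = {q4} — nonempty.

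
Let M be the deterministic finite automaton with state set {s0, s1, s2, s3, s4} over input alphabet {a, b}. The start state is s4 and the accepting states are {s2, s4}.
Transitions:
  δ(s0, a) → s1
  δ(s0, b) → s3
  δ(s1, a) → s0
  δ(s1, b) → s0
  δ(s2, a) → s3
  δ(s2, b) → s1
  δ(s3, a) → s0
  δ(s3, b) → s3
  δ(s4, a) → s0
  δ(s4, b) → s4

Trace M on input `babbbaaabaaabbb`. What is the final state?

s4 --b--> s4
s4 --a--> s0
s0 --b--> s3
s3 --b--> s3
s3 --b--> s3
s3 --a--> s0
s0 --a--> s1
s1 --a--> s0
s0 --b--> s3
s3 --a--> s0
s0 --a--> s1
s1 --a--> s0
s0 --b--> s3
s3 --b--> s3
s3 --b--> s3

s3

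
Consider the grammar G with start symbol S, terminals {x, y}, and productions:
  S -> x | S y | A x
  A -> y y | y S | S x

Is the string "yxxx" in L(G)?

no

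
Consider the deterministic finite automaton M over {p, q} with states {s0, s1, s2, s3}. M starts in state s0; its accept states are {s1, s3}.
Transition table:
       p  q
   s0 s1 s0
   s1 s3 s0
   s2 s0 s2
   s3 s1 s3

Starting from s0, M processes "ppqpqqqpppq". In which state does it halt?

s0

s0 --p--> s1
s1 --p--> s3
s3 --q--> s3
s3 --p--> s1
s1 --q--> s0
s0 --q--> s0
s0 --q--> s0
s0 --p--> s1
s1 --p--> s3
s3 --p--> s1
s1 --q--> s0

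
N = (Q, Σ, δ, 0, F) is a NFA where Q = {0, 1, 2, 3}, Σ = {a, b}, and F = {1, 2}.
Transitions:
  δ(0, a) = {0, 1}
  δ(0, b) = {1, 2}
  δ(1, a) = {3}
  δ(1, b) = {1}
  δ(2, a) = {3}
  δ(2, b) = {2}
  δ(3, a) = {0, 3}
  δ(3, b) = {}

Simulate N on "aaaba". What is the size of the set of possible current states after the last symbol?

1

Start: {0}
read a: {0, 1}
read a: {0, 1, 3}
read a: {0, 1, 3}
read b: {1, 2}
read a: {3}
Final reachable set {3} has 1 state.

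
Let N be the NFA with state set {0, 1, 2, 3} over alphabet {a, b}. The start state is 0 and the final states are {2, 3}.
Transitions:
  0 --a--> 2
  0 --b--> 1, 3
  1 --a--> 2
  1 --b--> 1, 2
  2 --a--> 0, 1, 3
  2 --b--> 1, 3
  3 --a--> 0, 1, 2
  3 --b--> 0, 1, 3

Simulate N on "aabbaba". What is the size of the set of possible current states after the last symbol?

4

Start: {0}
read a: {2}
read a: {0, 1, 3}
read b: {0, 1, 2, 3}
read b: {0, 1, 2, 3}
read a: {0, 1, 2, 3}
read b: {0, 1, 2, 3}
read a: {0, 1, 2, 3}
Final reachable set {0, 1, 2, 3} has 4 states.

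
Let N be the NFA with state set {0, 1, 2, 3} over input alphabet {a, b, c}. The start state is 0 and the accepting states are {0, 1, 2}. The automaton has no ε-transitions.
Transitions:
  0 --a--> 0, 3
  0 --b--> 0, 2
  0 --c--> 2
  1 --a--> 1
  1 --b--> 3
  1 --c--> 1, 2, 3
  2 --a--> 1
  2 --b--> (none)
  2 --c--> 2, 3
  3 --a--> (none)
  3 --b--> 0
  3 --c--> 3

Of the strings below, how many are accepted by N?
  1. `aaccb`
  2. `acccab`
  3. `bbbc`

`aaccb`: accepted
`acccab`: rejected
`bbbc`: accepted

2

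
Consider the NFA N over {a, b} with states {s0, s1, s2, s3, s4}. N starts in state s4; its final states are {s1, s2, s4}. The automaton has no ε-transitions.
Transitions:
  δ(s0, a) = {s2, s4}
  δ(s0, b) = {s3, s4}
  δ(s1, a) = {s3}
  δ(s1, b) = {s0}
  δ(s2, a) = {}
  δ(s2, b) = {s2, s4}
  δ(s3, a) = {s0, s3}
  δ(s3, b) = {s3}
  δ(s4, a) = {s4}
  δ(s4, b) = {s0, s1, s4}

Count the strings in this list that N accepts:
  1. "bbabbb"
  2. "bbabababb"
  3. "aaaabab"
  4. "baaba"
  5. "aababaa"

"bbabbb": accepted
"bbabababb": accepted
"aaaabab": accepted
"baaba": accepted
"aababaa": accepted

5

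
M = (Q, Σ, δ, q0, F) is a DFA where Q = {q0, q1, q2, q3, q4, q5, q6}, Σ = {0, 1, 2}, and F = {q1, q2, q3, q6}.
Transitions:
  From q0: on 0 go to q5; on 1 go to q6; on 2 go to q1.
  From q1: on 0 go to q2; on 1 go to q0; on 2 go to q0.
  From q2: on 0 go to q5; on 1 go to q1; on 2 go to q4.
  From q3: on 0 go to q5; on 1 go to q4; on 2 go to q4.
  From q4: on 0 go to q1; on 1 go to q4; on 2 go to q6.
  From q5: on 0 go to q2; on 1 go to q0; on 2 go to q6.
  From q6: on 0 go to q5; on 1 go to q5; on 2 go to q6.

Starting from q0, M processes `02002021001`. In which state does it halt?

q0 --0--> q5
q5 --2--> q6
q6 --0--> q5
q5 --0--> q2
q2 --2--> q4
q4 --0--> q1
q1 --2--> q0
q0 --1--> q6
q6 --0--> q5
q5 --0--> q2
q2 --1--> q1

q1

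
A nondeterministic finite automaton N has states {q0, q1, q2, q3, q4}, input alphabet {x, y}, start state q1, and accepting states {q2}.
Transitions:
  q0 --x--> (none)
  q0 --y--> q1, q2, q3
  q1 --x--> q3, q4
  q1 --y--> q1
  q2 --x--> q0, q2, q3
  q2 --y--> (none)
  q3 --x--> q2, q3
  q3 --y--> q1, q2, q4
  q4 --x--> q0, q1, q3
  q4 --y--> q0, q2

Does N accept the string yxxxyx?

accepted

Start: {q1}
read y: {q1}
read x: {q3, q4}
read x: {q0, q1, q2, q3}
read x: {q0, q2, q3, q4}
read y: {q0, q1, q2, q3, q4}
read x: {q0, q1, q2, q3, q4}
Reachable ∩ accepting = {q2} — nonempty.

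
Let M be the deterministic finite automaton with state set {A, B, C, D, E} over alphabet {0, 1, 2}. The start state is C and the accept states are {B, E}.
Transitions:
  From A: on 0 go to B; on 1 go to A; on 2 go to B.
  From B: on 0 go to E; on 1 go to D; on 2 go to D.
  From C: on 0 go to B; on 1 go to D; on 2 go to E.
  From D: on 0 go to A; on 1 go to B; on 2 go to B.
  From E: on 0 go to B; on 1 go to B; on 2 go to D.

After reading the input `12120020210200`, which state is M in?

B

C --1--> D
D --2--> B
B --1--> D
D --2--> B
B --0--> E
E --0--> B
B --2--> D
D --0--> A
A --2--> B
B --1--> D
D --0--> A
A --2--> B
B --0--> E
E --0--> B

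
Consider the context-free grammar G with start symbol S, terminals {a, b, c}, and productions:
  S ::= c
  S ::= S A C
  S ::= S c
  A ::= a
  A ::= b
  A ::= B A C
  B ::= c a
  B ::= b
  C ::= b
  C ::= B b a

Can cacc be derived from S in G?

no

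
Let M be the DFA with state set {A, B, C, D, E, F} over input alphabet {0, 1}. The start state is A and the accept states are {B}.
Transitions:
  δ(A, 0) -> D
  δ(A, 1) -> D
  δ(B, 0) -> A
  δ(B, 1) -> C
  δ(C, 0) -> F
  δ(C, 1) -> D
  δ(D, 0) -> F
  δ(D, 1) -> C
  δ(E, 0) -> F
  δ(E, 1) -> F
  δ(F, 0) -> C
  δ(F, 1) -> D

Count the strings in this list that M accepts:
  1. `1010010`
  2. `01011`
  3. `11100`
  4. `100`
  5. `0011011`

`1010010`: rejected
`01011`: rejected
`11100`: rejected
`100`: rejected
`0011011`: rejected

0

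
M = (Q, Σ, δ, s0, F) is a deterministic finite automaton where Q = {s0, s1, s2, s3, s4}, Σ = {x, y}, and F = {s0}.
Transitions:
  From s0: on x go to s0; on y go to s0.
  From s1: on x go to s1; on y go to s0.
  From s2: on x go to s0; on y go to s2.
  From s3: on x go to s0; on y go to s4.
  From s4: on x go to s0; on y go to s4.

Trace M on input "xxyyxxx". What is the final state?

s0 --x--> s0
s0 --x--> s0
s0 --y--> s0
s0 --y--> s0
s0 --x--> s0
s0 --x--> s0
s0 --x--> s0

s0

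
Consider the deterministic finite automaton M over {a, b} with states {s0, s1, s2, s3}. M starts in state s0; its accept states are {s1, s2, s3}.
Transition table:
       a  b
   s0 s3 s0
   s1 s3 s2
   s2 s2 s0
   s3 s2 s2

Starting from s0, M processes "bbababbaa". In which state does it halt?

s2

s0 --b--> s0
s0 --b--> s0
s0 --a--> s3
s3 --b--> s2
s2 --a--> s2
s2 --b--> s0
s0 --b--> s0
s0 --a--> s3
s3 --a--> s2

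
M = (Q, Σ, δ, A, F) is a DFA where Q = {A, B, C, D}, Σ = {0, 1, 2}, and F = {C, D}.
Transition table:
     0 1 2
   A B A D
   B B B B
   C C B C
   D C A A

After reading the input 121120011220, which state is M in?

B

A --1--> A
A --2--> D
D --1--> A
A --1--> A
A --2--> D
D --0--> C
C --0--> C
C --1--> B
B --1--> B
B --2--> B
B --2--> B
B --0--> B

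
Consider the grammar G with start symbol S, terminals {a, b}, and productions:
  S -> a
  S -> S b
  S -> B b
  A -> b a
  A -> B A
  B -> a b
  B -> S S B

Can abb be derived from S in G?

S ⇒ Bb ⇒ abb

yes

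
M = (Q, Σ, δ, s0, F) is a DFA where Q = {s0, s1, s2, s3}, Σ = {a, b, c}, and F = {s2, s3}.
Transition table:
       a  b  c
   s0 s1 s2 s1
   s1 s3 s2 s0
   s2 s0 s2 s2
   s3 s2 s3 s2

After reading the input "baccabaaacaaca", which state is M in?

s0 --b--> s2
s2 --a--> s0
s0 --c--> s1
s1 --c--> s0
s0 --a--> s1
s1 --b--> s2
s2 --a--> s0
s0 --a--> s1
s1 --a--> s3
s3 --c--> s2
s2 --a--> s0
s0 --a--> s1
s1 --c--> s0
s0 --a--> s1

s1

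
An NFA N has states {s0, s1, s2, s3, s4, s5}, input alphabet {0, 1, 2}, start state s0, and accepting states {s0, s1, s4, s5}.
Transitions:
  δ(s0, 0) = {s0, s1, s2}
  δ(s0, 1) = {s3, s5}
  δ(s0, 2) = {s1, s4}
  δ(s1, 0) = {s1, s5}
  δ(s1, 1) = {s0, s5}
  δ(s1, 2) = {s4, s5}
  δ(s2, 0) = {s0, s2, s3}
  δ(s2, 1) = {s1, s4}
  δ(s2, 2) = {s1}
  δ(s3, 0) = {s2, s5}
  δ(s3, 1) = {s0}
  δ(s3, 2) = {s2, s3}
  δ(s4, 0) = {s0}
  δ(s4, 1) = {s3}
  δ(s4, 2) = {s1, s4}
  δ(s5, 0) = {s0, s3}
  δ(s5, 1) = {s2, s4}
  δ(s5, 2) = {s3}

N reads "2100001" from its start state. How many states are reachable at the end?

Start: {s0}
read 2: {s1, s4}
read 1: {s0, s3, s5}
read 0: {s0, s1, s2, s3, s5}
read 0: {s0, s1, s2, s3, s5}
read 0: {s0, s1, s2, s3, s5}
read 0: {s0, s1, s2, s3, s5}
read 1: {s0, s1, s2, s3, s4, s5}
Final reachable set {s0, s1, s2, s3, s4, s5} has 6 states.

6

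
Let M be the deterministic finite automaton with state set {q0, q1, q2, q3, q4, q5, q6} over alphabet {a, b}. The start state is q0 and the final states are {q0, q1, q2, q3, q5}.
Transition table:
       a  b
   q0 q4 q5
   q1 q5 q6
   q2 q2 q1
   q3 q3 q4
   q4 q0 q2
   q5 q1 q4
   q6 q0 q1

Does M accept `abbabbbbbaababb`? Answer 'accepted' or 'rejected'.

rejected

q0 --a--> q4
q4 --b--> q2
q2 --b--> q1
q1 --a--> q5
q5 --b--> q4
q4 --b--> q2
q2 --b--> q1
q1 --b--> q6
q6 --b--> q1
q1 --a--> q5
q5 --a--> q1
q1 --b--> q6
q6 --a--> q0
q0 --b--> q5
q5 --b--> q4
End in state q4, which is not an accepting state.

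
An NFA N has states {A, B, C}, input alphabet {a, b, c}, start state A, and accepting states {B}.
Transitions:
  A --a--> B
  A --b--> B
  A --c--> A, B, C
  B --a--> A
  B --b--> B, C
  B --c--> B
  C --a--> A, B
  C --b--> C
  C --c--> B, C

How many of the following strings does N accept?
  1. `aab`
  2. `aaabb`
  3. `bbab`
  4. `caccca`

`aab`: accepted
`aaabb`: accepted
`bbab`: accepted
`caccca`: accepted

4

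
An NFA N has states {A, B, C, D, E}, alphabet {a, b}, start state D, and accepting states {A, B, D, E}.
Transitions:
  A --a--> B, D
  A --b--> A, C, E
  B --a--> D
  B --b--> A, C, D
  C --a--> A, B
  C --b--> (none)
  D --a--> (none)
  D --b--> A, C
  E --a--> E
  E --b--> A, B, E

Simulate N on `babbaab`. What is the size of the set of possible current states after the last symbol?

Start: {D}
read b: {A, C}
read a: {A, B, D}
read b: {A, C, D, E}
read b: {A, B, C, E}
read a: {A, B, D, E}
read a: {B, D, E}
read b: {A, B, C, D, E}
Final reachable set {A, B, C, D, E} has 5 states.

5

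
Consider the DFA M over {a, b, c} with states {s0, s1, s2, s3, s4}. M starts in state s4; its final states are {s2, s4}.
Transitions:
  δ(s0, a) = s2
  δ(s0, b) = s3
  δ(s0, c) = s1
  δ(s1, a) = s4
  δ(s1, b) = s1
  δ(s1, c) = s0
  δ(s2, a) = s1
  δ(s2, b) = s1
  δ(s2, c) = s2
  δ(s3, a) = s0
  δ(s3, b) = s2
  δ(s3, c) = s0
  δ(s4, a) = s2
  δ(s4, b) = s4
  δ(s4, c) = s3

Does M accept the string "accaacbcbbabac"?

accepted

s4 --a--> s2
s2 --c--> s2
s2 --c--> s2
s2 --a--> s1
s1 --a--> s4
s4 --c--> s3
s3 --b--> s2
s2 --c--> s2
s2 --b--> s1
s1 --b--> s1
s1 --a--> s4
s4 --b--> s4
s4 --a--> s2
s2 --c--> s2
End in state s2, which is an accepting state.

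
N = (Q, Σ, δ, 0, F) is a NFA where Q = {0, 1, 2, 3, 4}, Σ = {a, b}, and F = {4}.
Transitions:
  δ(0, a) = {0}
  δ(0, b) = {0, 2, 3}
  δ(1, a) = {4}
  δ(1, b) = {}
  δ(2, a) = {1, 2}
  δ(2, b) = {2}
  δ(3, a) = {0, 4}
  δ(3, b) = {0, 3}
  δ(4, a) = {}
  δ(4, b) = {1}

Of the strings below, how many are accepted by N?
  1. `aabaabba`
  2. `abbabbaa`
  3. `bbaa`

`aabaabba`: accepted
`abbabbaa`: accepted
`bbaa`: accepted

3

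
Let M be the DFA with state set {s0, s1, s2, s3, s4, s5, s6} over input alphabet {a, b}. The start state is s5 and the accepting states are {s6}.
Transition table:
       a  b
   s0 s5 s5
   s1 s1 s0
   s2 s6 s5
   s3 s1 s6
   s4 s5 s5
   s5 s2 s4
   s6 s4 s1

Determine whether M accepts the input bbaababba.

rejected

s5 --b--> s4
s4 --b--> s5
s5 --a--> s2
s2 --a--> s6
s6 --b--> s1
s1 --a--> s1
s1 --b--> s0
s0 --b--> s5
s5 --a--> s2
End in state s2, which is not an accepting state.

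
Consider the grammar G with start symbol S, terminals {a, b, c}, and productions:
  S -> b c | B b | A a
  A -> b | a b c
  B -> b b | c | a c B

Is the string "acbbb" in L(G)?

yes

S ⇒ Bb ⇒ acBb ⇒ acbbb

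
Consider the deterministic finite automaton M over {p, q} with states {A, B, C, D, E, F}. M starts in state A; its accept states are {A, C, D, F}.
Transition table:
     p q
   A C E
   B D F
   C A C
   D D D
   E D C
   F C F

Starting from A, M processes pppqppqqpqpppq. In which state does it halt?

D

A --p--> C
C --p--> A
A --p--> C
C --q--> C
C --p--> A
A --p--> C
C --q--> C
C --q--> C
C --p--> A
A --q--> E
E --p--> D
D --p--> D
D --p--> D
D --q--> D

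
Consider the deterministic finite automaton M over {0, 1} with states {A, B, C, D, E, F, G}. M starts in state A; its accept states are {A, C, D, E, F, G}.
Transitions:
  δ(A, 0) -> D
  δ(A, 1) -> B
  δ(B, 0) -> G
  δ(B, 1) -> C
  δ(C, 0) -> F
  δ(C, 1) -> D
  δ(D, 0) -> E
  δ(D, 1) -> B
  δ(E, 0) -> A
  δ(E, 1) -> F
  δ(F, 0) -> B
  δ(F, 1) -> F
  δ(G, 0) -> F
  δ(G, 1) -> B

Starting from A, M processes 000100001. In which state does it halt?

B

A --0--> D
D --0--> E
E --0--> A
A --1--> B
B --0--> G
G --0--> F
F --0--> B
B --0--> G
G --1--> B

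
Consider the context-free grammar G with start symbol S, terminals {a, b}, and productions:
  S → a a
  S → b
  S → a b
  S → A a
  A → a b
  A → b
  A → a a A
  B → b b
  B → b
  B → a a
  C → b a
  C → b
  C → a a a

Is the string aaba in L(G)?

S ⇒ Aa ⇒ aaAa ⇒ aaba

yes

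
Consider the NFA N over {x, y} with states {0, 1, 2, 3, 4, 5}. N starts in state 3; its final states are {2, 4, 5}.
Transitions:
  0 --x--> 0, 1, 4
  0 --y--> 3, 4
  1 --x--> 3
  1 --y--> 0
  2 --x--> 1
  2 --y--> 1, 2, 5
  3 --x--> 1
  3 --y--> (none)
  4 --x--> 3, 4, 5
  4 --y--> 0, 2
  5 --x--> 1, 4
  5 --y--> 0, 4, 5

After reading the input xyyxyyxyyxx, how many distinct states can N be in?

5

Start: {3}
read x: {1}
read y: {0}
read y: {3, 4}
read x: {1, 3, 4, 5}
read y: {0, 2, 4, 5}
read y: {0, 1, 2, 3, 4, 5}
read x: {0, 1, 3, 4, 5}
read y: {0, 2, 3, 4, 5}
read y: {0, 1, 2, 3, 4, 5}
read x: {0, 1, 3, 4, 5}
read x: {0, 1, 3, 4, 5}
Final reachable set {0, 1, 3, 4, 5} has 5 states.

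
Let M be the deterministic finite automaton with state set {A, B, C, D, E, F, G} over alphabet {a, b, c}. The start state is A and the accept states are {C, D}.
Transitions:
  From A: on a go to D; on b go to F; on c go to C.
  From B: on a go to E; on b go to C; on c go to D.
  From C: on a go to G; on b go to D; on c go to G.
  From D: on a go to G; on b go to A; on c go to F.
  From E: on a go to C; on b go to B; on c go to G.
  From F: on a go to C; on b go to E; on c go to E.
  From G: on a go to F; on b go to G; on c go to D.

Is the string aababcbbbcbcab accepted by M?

rejected

A --a--> D
D --a--> G
G --b--> G
G --a--> F
F --b--> E
E --c--> G
G --b--> G
G --b--> G
G --b--> G
G --c--> D
D --b--> A
A --c--> C
C --a--> G
G --b--> G
End in state G, which is not an accepting state.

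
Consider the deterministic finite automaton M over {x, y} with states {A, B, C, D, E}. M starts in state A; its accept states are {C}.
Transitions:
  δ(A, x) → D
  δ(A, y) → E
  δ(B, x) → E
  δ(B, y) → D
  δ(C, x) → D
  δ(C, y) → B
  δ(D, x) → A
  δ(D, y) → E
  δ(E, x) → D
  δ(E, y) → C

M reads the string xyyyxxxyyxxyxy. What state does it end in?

A --x--> D
D --y--> E
E --y--> C
C --y--> B
B --x--> E
E --x--> D
D --x--> A
A --y--> E
E --y--> C
C --x--> D
D --x--> A
A --y--> E
E --x--> D
D --y--> E

E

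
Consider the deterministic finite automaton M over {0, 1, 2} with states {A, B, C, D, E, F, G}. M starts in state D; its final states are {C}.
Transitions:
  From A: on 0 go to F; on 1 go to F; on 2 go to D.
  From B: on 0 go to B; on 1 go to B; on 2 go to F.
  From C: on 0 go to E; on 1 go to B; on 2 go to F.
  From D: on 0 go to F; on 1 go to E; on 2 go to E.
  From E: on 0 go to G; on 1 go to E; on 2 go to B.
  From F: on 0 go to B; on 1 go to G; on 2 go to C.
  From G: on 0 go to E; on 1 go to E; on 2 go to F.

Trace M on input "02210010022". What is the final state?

D --0--> F
F --2--> C
C --2--> F
F --1--> G
G --0--> E
E --0--> G
G --1--> E
E --0--> G
G --0--> E
E --2--> B
B --2--> F

F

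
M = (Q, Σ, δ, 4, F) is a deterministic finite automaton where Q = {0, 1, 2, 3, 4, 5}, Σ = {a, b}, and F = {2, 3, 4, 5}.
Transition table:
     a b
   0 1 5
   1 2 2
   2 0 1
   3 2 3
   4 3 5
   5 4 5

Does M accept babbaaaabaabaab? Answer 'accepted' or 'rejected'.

accepted

4 --b--> 5
5 --a--> 4
4 --b--> 5
5 --b--> 5
5 --a--> 4
4 --a--> 3
3 --a--> 2
2 --a--> 0
0 --b--> 5
5 --a--> 4
4 --a--> 3
3 --b--> 3
3 --a--> 2
2 --a--> 0
0 --b--> 5
End in state 5, which is an accepting state.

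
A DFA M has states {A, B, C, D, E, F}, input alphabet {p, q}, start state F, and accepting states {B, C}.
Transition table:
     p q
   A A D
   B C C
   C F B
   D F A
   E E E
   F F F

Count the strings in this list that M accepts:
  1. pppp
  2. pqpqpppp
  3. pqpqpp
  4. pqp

0

pppp: rejected
pqpqpppp: rejected
pqpqpp: rejected
pqp: rejected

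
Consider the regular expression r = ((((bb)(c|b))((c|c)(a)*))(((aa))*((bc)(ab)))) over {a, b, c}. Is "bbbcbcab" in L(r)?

Split as bbbc·bcab: (((bb)(c|b))((c|c)(a)*)) matches bbbc and (((aa))*((bc)(ab))) matches bcab.

yes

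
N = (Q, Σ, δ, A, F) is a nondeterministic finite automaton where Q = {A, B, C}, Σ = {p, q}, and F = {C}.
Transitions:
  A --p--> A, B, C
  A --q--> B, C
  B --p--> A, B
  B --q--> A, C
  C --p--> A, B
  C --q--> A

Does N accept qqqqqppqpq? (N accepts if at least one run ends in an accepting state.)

accepted

Start: {A}
read q: {B, C}
read q: {A, C}
read q: {A, B, C}
read q: {A, B, C}
read q: {A, B, C}
read p: {A, B, C}
read p: {A, B, C}
read q: {A, B, C}
read p: {A, B, C}
read q: {A, B, C}
Reachable ∩ accepting = {C} — nonempty.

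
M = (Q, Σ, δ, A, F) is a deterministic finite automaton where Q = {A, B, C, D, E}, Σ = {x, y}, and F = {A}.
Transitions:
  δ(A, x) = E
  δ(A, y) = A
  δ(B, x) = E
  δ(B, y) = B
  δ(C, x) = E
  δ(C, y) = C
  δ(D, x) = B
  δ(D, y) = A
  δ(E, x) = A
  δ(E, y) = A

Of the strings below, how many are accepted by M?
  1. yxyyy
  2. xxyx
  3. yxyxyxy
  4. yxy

3

yxyyy: accepted
xxyx: rejected
yxyxyxy: accepted
yxy: accepted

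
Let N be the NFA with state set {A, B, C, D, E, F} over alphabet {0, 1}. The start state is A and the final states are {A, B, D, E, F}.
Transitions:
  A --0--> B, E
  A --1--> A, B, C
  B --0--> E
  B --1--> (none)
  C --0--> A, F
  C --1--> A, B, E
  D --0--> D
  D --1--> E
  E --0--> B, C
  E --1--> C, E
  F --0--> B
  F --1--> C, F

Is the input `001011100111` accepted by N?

Start: {A}
read 0: {B, E}
read 0: {B, C, E}
read 1: {A, B, C, E}
read 0: {A, B, C, E, F}
read 1: {A, B, C, E, F}
read 1: {A, B, C, E, F}
read 1: {A, B, C, E, F}
read 0: {A, B, C, E, F}
read 0: {A, B, C, E, F}
read 1: {A, B, C, E, F}
read 1: {A, B, C, E, F}
read 1: {A, B, C, E, F}
Reachable ∩ accepting = {A, B, E, F} — nonempty.

accepted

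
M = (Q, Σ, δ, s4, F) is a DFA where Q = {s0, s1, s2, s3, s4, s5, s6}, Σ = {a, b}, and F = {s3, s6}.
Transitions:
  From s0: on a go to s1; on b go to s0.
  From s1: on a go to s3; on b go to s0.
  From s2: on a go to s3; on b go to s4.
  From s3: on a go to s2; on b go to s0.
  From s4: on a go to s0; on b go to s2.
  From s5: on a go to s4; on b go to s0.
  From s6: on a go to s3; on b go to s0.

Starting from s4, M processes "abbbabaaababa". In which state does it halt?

s1

s4 --a--> s0
s0 --b--> s0
s0 --b--> s0
s0 --b--> s0
s0 --a--> s1
s1 --b--> s0
s0 --a--> s1
s1 --a--> s3
s3 --a--> s2
s2 --b--> s4
s4 --a--> s0
s0 --b--> s0
s0 --a--> s1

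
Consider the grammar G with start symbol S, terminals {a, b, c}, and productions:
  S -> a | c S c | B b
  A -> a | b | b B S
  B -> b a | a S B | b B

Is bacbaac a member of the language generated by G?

no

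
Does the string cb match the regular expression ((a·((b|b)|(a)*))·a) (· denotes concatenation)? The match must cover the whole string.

no

No split of cb into u·v has (a·((b|b)|(a)*)) matching u and a matching v.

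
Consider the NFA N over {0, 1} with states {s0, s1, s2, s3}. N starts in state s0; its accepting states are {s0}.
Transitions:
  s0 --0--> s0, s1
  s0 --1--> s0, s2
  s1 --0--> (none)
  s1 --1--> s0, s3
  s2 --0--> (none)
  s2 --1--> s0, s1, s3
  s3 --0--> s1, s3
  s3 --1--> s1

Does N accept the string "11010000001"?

accepted

Start: {s0}
read 1: {s0, s2}
read 1: {s0, s1, s2, s3}
read 0: {s0, s1, s3}
read 1: {s0, s1, s2, s3}
read 0: {s0, s1, s3}
read 0: {s0, s1, s3}
read 0: {s0, s1, s3}
read 0: {s0, s1, s3}
read 0: {s0, s1, s3}
read 0: {s0, s1, s3}
read 1: {s0, s1, s2, s3}
Reachable ∩ accepting = {s0} — nonempty.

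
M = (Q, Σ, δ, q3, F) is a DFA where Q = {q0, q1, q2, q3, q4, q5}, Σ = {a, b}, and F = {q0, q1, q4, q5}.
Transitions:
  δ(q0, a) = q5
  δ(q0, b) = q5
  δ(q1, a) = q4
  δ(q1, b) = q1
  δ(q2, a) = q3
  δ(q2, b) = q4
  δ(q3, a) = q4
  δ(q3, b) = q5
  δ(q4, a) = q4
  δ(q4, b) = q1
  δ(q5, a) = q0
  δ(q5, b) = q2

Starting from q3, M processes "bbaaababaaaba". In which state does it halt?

q4

q3 --b--> q5
q5 --b--> q2
q2 --a--> q3
q3 --a--> q4
q4 --a--> q4
q4 --b--> q1
q1 --a--> q4
q4 --b--> q1
q1 --a--> q4
q4 --a--> q4
q4 --a--> q4
q4 --b--> q1
q1 --a--> q4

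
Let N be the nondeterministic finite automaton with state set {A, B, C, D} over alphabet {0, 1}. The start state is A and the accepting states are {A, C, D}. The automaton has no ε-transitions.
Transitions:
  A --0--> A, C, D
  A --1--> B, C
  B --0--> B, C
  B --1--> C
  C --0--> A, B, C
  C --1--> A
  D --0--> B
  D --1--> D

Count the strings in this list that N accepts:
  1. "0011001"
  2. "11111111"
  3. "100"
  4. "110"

"0011001": accepted
"11111111": accepted
"100": accepted
"110": accepted

4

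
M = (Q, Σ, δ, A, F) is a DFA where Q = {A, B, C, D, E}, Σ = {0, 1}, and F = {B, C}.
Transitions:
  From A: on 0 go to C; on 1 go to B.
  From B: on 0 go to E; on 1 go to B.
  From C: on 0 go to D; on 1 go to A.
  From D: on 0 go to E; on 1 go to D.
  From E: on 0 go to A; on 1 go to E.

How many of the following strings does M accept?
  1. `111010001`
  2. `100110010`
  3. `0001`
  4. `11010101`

`111010001`: rejected
`100110010`: rejected
`0001`: rejected
`11010101`: rejected

0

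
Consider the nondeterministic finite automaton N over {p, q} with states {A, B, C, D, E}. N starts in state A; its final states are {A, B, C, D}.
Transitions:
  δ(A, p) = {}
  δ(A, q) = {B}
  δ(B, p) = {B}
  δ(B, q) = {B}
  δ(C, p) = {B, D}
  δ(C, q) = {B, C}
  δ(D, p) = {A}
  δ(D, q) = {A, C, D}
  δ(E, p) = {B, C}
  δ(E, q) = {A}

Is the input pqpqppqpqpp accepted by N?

Start: {A}
read p: {}
The reachable set is empty and stays empty for the remaining 10 symbols.
Reachable ∩ accepting = {} — empty.

rejected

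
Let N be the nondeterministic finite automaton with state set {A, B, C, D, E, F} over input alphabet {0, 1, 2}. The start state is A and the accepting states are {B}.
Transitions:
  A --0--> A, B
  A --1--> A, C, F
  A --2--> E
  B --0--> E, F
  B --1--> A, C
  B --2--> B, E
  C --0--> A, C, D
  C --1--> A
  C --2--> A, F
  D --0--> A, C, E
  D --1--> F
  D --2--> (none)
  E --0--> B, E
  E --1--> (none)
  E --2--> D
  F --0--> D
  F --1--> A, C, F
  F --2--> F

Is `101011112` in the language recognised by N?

rejected

Start: {A}
read 1: {A, C, F}
read 0: {A, B, C, D}
read 1: {A, C, F}
read 0: {A, B, C, D}
read 1: {A, C, F}
read 1: {A, C, F}
read 1: {A, C, F}
read 1: {A, C, F}
read 2: {A, E, F}
Reachable ∩ accepting = {} — empty.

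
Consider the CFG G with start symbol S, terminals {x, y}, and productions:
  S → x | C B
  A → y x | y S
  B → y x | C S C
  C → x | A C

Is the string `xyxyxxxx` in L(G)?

S ⇒ CB ⇒ xB ⇒ xCSC ⇒ xACSC ⇒ xySCSC ⇒ xyCBCSC ⇒ xyxBCSC ⇒ xyxyxCSC ⇒ xyxyxxSC ⇒ xyxyxxxC ⇒ xyxyxxxx

yes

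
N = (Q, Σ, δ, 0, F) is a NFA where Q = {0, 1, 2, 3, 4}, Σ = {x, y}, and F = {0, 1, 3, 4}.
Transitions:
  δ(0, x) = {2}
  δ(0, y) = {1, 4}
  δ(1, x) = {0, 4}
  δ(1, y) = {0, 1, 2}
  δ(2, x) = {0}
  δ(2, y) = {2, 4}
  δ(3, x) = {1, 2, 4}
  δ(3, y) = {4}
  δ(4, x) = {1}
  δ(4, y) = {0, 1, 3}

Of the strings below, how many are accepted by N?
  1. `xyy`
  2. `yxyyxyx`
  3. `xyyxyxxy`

3

`xyy`: accepted
`yxyyxyx`: accepted
`xyyxyxxy`: accepted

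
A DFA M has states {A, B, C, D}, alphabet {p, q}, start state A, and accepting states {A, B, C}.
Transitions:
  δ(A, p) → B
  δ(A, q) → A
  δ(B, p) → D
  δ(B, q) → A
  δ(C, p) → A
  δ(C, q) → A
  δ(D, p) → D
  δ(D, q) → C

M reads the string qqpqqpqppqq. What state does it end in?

A --q--> A
A --q--> A
A --p--> B
B --q--> A
A --q--> A
A --p--> B
B --q--> A
A --p--> B
B --p--> D
D --q--> C
C --q--> A

A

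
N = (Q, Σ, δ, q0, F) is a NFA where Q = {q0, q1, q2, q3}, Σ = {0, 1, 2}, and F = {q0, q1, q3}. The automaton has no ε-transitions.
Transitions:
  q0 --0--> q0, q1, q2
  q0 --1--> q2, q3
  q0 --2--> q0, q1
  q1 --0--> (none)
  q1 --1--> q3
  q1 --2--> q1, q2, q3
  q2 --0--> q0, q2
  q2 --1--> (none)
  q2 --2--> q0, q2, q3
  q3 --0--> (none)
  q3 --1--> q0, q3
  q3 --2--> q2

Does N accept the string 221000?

Start: {q0}
read 2: {q0, q1}
read 2: {q0, q1, q2, q3}
read 1: {q0, q2, q3}
read 0: {q0, q1, q2}
read 0: {q0, q1, q2}
read 0: {q0, q1, q2}
Reachable ∩ accepting = {q0, q1} — nonempty.

accepted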